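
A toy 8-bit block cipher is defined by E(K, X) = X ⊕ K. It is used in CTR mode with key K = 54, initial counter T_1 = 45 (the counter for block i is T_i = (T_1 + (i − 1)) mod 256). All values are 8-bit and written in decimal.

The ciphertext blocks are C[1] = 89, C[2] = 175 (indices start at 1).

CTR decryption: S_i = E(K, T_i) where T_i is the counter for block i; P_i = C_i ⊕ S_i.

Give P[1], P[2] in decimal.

P[1] = 66, P[2] = 183

P[1]: T = 45, S = E(K, T) = 27; 89 ⊕ 27 = 66.
P[2]: T = 46, S = E(K, T) = 24; 175 ⊕ 24 = 183.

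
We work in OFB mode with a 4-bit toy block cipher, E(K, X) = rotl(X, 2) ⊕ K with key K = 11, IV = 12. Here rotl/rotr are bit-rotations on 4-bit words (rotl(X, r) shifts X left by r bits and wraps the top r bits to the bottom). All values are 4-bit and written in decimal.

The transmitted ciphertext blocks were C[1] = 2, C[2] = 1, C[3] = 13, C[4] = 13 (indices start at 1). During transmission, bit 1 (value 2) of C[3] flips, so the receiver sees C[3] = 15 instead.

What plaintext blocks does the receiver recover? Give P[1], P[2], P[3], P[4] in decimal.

OFB decryption: S_i = E(K, S_{i−1}) with S_{0} = IV; P_i = C_i ⊕ S_i.
Only C[3] changed, to 15. In OFB, a change in C_i flips the same bit in P_i only; the keystream is unaffected. Decrypting the received ciphertext:
P[1]: S = E(K, 12) = 8; 2 ⊕ 8 = 10.
P[2]: S = E(K, 8) = 9; 1 ⊕ 9 = 8.
P[3]: S = E(K, 9) = 13; 15 ⊕ 13 = 2.
P[4]: S = E(K, 13) = 12; 13 ⊕ 12 = 1.
Blocks that differ from the original plaintext: P[3].

P[1] = 10, P[2] = 8, P[3] = 2, P[4] = 1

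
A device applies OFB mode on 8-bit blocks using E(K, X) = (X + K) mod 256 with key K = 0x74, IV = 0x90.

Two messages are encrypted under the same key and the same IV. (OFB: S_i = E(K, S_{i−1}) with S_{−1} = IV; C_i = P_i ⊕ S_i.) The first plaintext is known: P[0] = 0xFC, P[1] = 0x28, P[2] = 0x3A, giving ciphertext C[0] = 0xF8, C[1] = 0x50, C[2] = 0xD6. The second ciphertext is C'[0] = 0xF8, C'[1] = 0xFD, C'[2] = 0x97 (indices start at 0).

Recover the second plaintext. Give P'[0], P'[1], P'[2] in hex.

P'[0] = 0xFC, P'[1] = 0x85, P'[2] = 0x7B

In OFB with a reused IV, both messages share the same keystream S_i, so C_i ⊕ C'_i = P_i ⊕ P'_i and thus P'_i = P_i ⊕ C_i ⊕ C'_i.
P'[0]: 0xFC ⊕ 0xF8 ⊕ 0xF8 = 0xFC.
P'[1]: 0x28 ⊕ 0x50 ⊕ 0xFD = 0x85.
P'[2]: 0x3A ⊕ 0xD6 ⊕ 0x97 = 0x7B.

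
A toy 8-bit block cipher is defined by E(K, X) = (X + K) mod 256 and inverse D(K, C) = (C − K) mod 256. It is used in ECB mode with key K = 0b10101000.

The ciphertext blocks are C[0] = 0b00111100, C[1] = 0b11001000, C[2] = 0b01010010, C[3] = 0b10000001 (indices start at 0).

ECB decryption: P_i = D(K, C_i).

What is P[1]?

P[1] = 0b00100000

P[1]: D(K, 0b11001000) = 0b00100000.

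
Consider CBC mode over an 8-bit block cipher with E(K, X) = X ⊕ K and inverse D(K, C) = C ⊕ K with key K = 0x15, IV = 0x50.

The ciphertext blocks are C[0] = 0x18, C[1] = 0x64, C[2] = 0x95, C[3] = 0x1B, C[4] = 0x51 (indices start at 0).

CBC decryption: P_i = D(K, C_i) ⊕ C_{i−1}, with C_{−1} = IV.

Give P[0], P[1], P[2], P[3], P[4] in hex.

P[0] = 0x5D, P[1] = 0x69, P[2] = 0xE4, P[3] = 0x9B, P[4] = 0x5F

P[0]: D(K, 0x18) = 0x0D; 0x0D ⊕ 0x50 = 0x5D.
P[1]: D(K, 0x64) = 0x71; 0x71 ⊕ 0x18 = 0x69.
P[2]: D(K, 0x95) = 0x80; 0x80 ⊕ 0x64 = 0xE4.
P[3]: D(K, 0x1B) = 0x0E; 0x0E ⊕ 0x95 = 0x9B.
P[4]: D(K, 0x51) = 0x44; 0x44 ⊕ 0x1B = 0x5F.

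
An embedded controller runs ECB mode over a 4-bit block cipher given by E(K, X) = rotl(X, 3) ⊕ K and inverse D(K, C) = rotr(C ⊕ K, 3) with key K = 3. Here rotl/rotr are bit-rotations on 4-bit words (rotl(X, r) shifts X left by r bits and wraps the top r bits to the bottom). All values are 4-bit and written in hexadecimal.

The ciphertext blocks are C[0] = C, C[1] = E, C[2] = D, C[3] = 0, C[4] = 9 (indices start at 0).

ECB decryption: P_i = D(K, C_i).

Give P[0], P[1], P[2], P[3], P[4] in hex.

P[0] = F, P[1] = B, P[2] = D, P[3] = 6, P[4] = 5

P[0]: D(K, C) = F.
P[1]: D(K, E) = B.
P[2]: D(K, D) = D.
P[3]: D(K, 0) = 6.
P[4]: D(K, 9) = 5.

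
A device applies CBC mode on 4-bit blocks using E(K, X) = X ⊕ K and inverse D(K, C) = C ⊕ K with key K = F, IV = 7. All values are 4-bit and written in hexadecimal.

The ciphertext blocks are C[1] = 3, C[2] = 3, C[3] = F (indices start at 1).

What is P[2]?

P[2] = F

CBC decryption: P_i = D(K, C_i) ⊕ C_{i−1}, with C_{0} = IV.
P[2]: D(K, 3) = C; C ⊕ 3 = F.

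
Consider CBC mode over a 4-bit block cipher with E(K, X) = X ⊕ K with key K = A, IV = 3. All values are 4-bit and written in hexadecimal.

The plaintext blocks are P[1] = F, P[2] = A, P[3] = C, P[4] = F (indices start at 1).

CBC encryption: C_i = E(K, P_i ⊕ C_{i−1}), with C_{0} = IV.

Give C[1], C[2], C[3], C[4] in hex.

C[1]: P[1] ⊕ 3 = C; E(K, C) = 6.
C[2]: P[2] ⊕ 6 = C; E(K, C) = 6.
C[3]: P[3] ⊕ 6 = A; E(K, A) = 0.
C[4]: P[4] ⊕ 0 = F; E(K, F) = 5.

C[1] = 6, C[2] = 6, C[3] = 0, C[4] = 5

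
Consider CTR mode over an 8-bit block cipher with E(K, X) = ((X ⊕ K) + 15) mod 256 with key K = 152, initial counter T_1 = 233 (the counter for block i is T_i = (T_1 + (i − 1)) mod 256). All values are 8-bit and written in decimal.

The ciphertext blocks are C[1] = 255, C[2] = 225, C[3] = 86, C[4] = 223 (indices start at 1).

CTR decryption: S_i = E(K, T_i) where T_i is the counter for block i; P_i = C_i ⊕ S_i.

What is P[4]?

P[4]: T = 236, S = E(K, T) = 131; 223 ⊕ 131 = 92.

P[4] = 92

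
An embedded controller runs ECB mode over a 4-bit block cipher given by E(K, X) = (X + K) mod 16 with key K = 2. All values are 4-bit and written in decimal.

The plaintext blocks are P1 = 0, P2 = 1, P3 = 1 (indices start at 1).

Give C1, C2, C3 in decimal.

ECB encryption: C_i = E(K, P_i).
C1: E(K, 0) = 2.
C2: E(K, 1) = 3.
C3: E(K, 1) = 3.

C1 = 2, C2 = 3, C3 = 3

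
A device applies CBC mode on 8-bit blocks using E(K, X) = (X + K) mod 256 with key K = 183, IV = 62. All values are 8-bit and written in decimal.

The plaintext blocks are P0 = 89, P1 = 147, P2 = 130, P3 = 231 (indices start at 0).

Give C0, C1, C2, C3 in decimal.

C0 = 30, C1 = 68, C2 = 125, C3 = 81

CBC encryption: C_i = E(K, P_i ⊕ C_{i−1}), with C_{−1} = IV.
C0: P0 ⊕ 62 = 103; E(K, 103) = 30.
C1: P1 ⊕ 30 = 141; E(K, 141) = 68.
C2: P2 ⊕ 68 = 198; E(K, 198) = 125.
C3: P3 ⊕ 125 = 154; E(K, 154) = 81.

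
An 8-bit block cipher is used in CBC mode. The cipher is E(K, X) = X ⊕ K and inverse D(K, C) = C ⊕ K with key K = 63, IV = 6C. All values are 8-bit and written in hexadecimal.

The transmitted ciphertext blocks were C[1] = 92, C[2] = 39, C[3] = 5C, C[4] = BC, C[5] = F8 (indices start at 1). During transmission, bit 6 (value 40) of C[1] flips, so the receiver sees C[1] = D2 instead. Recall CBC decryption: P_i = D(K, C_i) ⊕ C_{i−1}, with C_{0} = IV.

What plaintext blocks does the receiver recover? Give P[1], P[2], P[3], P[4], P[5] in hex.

Only C[1] changed, to D2. In CBC, a change in C_i garbles P_i and flips the same bit in P_{i+1}. Decrypting the received ciphertext:
P[1]: D(K, D2) = B1; B1 ⊕ 6C = DD.
P[2]: D(K, 39) = 5A; 5A ⊕ D2 = 88.
P[3]: D(K, 5C) = 3F; 3F ⊕ 39 = 06.
P[4]: D(K, BC) = DF; DF ⊕ 5C = 83.
P[5]: D(K, F8) = 9B; 9B ⊕ BC = 27.
Blocks that differ from the original plaintext: P[1], P[2].

P[1] = DD, P[2] = 88, P[3] = 06, P[4] = 83, P[5] = 27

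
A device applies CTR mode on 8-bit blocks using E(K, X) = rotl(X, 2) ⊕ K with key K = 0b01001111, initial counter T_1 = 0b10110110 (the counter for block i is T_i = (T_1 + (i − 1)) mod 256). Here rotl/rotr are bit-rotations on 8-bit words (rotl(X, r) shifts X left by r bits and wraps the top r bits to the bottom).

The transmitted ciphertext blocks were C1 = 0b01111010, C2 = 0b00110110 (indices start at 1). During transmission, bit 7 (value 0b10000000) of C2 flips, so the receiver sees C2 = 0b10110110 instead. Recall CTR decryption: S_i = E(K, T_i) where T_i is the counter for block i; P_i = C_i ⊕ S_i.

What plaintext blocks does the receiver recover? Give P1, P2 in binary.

Only C2 changed, to 0b10110110. In CTR, a change in C_i flips the same bit in P_i only; the keystream is unaffected. Decrypting the received ciphertext:
P1: T = 0b10110110, S = E(K, T) = 0b10010101; 0b01111010 ⊕ 0b10010101 = 0b11101111.
P2: T = 0b10110111, S = E(K, T) = 0b10010001; 0b10110110 ⊕ 0b10010001 = 0b00100111.
Blocks that differ from the original plaintext: P2.

P1 = 0b11101111, P2 = 0b00100111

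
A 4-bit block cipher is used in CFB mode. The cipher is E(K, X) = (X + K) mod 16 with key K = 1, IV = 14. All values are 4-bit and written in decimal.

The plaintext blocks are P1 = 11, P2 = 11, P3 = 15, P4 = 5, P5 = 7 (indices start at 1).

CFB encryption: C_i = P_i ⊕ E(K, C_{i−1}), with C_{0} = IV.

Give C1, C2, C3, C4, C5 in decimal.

C1 = 4, C2 = 14, C3 = 0, C4 = 4, C5 = 2

C1: E(K, 14) = 15; 11 ⊕ 15 = 4.
C2: E(K, 4) = 5; 11 ⊕ 5 = 14.
C3: E(K, 14) = 15; 15 ⊕ 15 = 0.
C4: E(K, 0) = 1; 5 ⊕ 1 = 4.
C5: E(K, 4) = 5; 7 ⊕ 5 = 2.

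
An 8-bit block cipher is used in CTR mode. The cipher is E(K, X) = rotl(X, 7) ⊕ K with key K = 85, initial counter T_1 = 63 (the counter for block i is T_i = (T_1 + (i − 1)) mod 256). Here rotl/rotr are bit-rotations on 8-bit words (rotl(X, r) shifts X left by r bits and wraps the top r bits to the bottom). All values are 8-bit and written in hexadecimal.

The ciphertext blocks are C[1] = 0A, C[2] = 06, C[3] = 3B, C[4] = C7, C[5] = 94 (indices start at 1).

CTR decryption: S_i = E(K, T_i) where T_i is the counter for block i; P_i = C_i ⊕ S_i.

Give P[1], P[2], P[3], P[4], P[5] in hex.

P[1] = 3E, P[2] = B1, P[3] = 0C, P[4] = 71, P[5] = A2

P[1]: T = 63, S = E(K, T) = 34; 0A ⊕ 34 = 3E.
P[2]: T = 64, S = E(K, T) = B7; 06 ⊕ B7 = B1.
P[3]: T = 65, S = E(K, T) = 37; 3B ⊕ 37 = 0C.
P[4]: T = 66, S = E(K, T) = B6; C7 ⊕ B6 = 71.
P[5]: T = 67, S = E(K, T) = 36; 94 ⊕ 36 = A2.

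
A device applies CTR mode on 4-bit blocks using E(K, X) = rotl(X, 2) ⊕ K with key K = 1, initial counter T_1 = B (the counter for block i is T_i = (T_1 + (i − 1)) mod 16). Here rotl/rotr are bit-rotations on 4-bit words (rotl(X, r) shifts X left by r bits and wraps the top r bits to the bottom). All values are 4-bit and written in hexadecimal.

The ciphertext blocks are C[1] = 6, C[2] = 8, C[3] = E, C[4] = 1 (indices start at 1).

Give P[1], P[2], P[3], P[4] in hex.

P[1] = 9, P[2] = A, P[3] = 8, P[4] = B

CTR decryption: S_i = E(K, T_i) where T_i is the counter for block i; P_i = C_i ⊕ S_i.
P[1]: T = B, S = E(K, T) = F; 6 ⊕ F = 9.
P[2]: T = C, S = E(K, T) = 2; 8 ⊕ 2 = A.
P[3]: T = D, S = E(K, T) = 6; E ⊕ 6 = 8.
P[4]: T = E, S = E(K, T) = A; 1 ⊕ A = B.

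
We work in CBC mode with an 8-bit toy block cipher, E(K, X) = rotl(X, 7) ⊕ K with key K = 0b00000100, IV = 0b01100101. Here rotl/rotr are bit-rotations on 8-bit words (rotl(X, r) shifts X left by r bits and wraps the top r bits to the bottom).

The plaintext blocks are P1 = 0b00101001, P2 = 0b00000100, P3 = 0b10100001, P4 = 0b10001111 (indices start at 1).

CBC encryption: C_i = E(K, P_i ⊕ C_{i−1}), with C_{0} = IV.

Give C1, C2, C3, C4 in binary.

C1: P1 ⊕ 0b01100101 = 0b01001100; E(K, 0b01001100) = 0b00100010.
C2: P2 ⊕ 0b00100010 = 0b00100110; E(K, 0b00100110) = 0b00010111.
C3: P3 ⊕ 0b00010111 = 0b10110110; E(K, 0b10110110) = 0b01011111.
C4: P4 ⊕ 0b01011111 = 0b11010000; E(K, 0b11010000) = 0b01101100.

C1 = 0b00100010, C2 = 0b00010111, C3 = 0b01011111, C4 = 0b01101100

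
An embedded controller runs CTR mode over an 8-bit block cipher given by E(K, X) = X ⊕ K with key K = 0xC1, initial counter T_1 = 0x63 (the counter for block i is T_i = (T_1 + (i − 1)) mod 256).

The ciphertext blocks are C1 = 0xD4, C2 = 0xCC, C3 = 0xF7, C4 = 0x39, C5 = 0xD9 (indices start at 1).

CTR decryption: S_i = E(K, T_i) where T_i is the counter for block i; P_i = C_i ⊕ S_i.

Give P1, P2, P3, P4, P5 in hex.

P1 = 0x76, P2 = 0x69, P3 = 0x53, P4 = 0x9E, P5 = 0x7F

P1: T = 0x63, S = E(K, T) = 0xA2; 0xD4 ⊕ 0xA2 = 0x76.
P2: T = 0x64, S = E(K, T) = 0xA5; 0xCC ⊕ 0xA5 = 0x69.
P3: T = 0x65, S = E(K, T) = 0xA4; 0xF7 ⊕ 0xA4 = 0x53.
P4: T = 0x66, S = E(K, T) = 0xA7; 0x39 ⊕ 0xA7 = 0x9E.
P5: T = 0x67, S = E(K, T) = 0xA6; 0xD9 ⊕ 0xA6 = 0x7F.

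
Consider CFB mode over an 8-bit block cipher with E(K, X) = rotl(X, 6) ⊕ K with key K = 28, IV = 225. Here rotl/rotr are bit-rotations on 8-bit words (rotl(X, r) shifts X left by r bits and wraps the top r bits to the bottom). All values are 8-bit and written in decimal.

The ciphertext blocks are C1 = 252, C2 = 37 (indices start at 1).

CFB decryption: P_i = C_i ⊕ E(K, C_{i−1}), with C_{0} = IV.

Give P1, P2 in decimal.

P1: E(K, 225) = 100; 252 ⊕ 100 = 152.
P2: E(K, 252) = 35; 37 ⊕ 35 = 6.

P1 = 152, P2 = 6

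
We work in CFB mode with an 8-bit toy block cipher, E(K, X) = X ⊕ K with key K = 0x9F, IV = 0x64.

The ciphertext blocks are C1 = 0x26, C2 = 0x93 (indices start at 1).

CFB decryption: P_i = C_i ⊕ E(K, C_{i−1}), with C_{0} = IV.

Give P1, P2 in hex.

P1 = 0xDD, P2 = 0x2A

P1: E(K, 0x64) = 0xFB; 0x26 ⊕ 0xFB = 0xDD.
P2: E(K, 0x26) = 0xB9; 0x93 ⊕ 0xB9 = 0x2A.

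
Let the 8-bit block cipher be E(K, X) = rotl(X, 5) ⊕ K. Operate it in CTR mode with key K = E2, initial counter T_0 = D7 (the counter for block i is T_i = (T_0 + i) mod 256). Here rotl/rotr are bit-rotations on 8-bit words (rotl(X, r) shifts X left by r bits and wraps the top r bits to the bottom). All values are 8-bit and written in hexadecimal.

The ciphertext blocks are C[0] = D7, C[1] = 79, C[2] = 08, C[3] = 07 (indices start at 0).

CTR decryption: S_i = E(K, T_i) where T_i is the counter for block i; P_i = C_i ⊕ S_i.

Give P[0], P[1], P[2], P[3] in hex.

P[0] = CF, P[1] = 80, P[2] = D1, P[3] = BE

P[0]: T = D7, S = E(K, T) = 18; D7 ⊕ 18 = CF.
P[1]: T = D8, S = E(K, T) = F9; 79 ⊕ F9 = 80.
P[2]: T = D9, S = E(K, T) = D9; 08 ⊕ D9 = D1.
P[3]: T = DA, S = E(K, T) = B9; 07 ⊕ B9 = BE.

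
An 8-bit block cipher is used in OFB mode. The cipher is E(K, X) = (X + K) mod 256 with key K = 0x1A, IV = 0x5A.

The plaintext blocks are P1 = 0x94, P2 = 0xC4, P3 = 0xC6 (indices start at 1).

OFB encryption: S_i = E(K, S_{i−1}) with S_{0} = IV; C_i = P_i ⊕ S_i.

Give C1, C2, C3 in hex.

C1 = 0xE0, C2 = 0x4A, C3 = 0x6E

C1: S = E(K, 0x5A) = 0x74; 0x94 ⊕ 0x74 = 0xE0.
C2: S = E(K, 0x74) = 0x8E; 0xC4 ⊕ 0x8E = 0x4A.
C3: S = E(K, 0x8E) = 0xA8; 0xC6 ⊕ 0xA8 = 0x6E.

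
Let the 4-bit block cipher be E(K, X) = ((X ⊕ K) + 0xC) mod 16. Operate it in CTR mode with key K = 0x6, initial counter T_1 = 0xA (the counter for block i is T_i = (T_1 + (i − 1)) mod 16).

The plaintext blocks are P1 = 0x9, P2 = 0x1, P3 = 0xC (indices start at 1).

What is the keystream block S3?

CTR encryption: S_i = E(K, T_i) where T_i is the counter for block i; C_i = P_i ⊕ S_i.
C1: T = 0xA, S = E(K, T) = 0x8; 0x9 ⊕ 0x8 = 0x1.
C2: T = 0xB, S = E(K, T) = 0x9; 0x1 ⊕ 0x9 = 0x8.
C3: T = 0xC, S = E(K, T) = 0x6; 0xC ⊕ 0x6 = 0xA.
So S3 = 0x6.

0x6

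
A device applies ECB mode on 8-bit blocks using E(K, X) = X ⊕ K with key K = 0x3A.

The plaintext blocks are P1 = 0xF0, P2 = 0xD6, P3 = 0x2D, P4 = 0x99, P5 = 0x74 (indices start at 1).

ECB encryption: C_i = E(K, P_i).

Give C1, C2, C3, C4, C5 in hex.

C1 = 0xCA, C2 = 0xEC, C3 = 0x17, C4 = 0xA3, C5 = 0x4E

C1: E(K, 0xF0) = 0xCA.
C2: E(K, 0xD6) = 0xEC.
C3: E(K, 0x2D) = 0x17.
C4: E(K, 0x99) = 0xA3.
C5: E(K, 0x74) = 0x4E.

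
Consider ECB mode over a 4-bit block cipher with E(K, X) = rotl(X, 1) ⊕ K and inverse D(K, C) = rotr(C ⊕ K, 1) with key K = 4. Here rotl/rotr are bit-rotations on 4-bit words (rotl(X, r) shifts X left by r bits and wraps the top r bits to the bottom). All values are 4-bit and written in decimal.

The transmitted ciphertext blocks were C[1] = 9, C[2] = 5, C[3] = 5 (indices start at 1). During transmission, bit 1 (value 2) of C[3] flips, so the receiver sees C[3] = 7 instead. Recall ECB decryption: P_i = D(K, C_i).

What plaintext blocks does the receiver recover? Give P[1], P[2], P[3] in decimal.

P[1] = 14, P[2] = 8, P[3] = 9

Only C[3] changed, to 7. In ECB, a change in C_i affects only P_i. Decrypting the received ciphertext:
P[1]: D(K, 9) = 14.
P[2]: D(K, 5) = 8.
P[3]: D(K, 7) = 9.
Blocks that differ from the original plaintext: P[3].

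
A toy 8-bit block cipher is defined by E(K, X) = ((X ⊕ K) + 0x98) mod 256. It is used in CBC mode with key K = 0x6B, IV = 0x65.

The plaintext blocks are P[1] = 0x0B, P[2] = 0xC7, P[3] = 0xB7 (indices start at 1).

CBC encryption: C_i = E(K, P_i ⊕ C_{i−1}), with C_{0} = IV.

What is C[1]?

C[1]: P[1] ⊕ 0x65 = 0x6E; E(K, 0x6E) = 0x9D.

C[1] = 0x9D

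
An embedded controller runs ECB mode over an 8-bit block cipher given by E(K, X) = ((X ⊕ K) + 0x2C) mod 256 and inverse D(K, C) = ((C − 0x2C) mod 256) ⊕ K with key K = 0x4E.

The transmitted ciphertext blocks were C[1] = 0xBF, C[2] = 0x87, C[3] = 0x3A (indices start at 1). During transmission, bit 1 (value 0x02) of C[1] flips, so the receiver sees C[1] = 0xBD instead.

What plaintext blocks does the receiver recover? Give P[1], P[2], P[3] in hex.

ECB decryption: P_i = D(K, C_i).
Only C[1] changed, to 0xBD. In ECB, a change in C_i affects only P_i. Decrypting the received ciphertext:
P[1]: D(K, 0xBD) = 0xDF.
P[2]: D(K, 0x87) = 0x15.
P[3]: D(K, 0x3A) = 0x40.
Blocks that differ from the original plaintext: P[1].

P[1] = 0xDF, P[2] = 0x15, P[3] = 0x40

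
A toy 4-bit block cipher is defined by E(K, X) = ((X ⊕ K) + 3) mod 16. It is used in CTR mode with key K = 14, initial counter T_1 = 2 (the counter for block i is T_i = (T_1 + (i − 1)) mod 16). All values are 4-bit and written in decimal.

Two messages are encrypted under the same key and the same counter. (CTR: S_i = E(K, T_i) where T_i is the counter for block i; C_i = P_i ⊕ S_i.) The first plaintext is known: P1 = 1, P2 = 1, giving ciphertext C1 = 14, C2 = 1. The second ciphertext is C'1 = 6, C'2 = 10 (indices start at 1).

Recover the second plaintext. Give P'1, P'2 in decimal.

P'1 = 9, P'2 = 10

In CTR with a reused counter, both messages share the same keystream S_i, so C_i ⊕ C'_i = P_i ⊕ P'_i and thus P'_i = P_i ⊕ C_i ⊕ C'_i.
P'1: 1 ⊕ 14 ⊕ 6 = 9.
P'2: 1 ⊕ 1 ⊕ 10 = 10.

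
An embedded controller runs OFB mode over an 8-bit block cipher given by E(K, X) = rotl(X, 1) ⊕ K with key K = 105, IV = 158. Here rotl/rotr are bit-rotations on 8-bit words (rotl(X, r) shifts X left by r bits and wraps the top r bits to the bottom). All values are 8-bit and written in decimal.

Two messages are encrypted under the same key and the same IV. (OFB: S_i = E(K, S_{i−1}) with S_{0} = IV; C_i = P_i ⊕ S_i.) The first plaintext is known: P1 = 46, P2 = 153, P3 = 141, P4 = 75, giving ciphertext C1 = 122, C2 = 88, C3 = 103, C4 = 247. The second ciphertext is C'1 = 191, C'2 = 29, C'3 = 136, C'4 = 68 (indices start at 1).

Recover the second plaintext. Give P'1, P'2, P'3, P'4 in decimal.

In OFB with a reused IV, both messages share the same keystream S_i, so C_i ⊕ C'_i = P_i ⊕ P'_i and thus P'_i = P_i ⊕ C_i ⊕ C'_i.
P'1: 46 ⊕ 122 ⊕ 191 = 235.
P'2: 153 ⊕ 88 ⊕ 29 = 220.
P'3: 141 ⊕ 103 ⊕ 136 = 98.
P'4: 75 ⊕ 247 ⊕ 68 = 248.

P'1 = 235, P'2 = 220, P'3 = 98, P'4 = 248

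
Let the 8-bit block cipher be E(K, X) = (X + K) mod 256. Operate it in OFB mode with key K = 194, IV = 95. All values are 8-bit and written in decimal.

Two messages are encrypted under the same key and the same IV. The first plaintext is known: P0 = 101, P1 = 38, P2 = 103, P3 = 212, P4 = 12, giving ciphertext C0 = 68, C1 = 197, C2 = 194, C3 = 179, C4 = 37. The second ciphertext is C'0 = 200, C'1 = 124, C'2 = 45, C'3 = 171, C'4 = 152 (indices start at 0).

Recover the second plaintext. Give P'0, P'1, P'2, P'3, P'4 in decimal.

P'0 = 233, P'1 = 159, P'2 = 136, P'3 = 204, P'4 = 177

In OFB with a reused IV, both messages share the same keystream S_i, so C_i ⊕ C'_i = P_i ⊕ P'_i and thus P'_i = P_i ⊕ C_i ⊕ C'_i.
P'0: 101 ⊕ 68 ⊕ 200 = 233.
P'1: 38 ⊕ 197 ⊕ 124 = 159.
P'2: 103 ⊕ 194 ⊕ 45 = 136.
P'3: 212 ⊕ 179 ⊕ 171 = 204.
P'4: 12 ⊕ 37 ⊕ 152 = 177.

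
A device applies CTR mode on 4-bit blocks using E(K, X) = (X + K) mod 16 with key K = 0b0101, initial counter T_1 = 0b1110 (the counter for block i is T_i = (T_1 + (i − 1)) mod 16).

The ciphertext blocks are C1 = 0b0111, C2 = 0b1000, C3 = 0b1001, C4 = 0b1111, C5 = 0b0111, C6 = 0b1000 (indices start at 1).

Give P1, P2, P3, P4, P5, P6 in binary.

CTR decryption: S_i = E(K, T_i) where T_i is the counter for block i; P_i = C_i ⊕ S_i.
P1: T = 0b1110, S = E(K, T) = 0b0011; 0b0111 ⊕ 0b0011 = 0b0100.
P2: T = 0b1111, S = E(K, T) = 0b0100; 0b1000 ⊕ 0b0100 = 0b1100.
P3: T = 0b0000, S = E(K, T) = 0b0101; 0b1001 ⊕ 0b0101 = 0b1100.
P4: T = 0b0001, S = E(K, T) = 0b0110; 0b1111 ⊕ 0b0110 = 0b1001.
P5: T = 0b0010, S = E(K, T) = 0b0111; 0b0111 ⊕ 0b0111 = 0b0000.
P6: T = 0b0011, S = E(K, T) = 0b1000; 0b1000 ⊕ 0b1000 = 0b0000.

P1 = 0b0100, P2 = 0b1100, P3 = 0b1100, P4 = 0b1001, P5 = 0b0000, P6 = 0b0000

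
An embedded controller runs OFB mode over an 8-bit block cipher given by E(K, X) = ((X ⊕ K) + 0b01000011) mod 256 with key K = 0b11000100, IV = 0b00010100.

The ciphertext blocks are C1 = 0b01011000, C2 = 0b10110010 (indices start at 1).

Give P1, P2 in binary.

OFB decryption: S_i = E(K, S_{i−1}) with S_{0} = IV; P_i = C_i ⊕ S_i.
P1: S = E(K, 0b00010100) = 0b00010011; 0b01011000 ⊕ 0b00010011 = 0b01001011.
P2: S = E(K, 0b00010011) = 0b00011010; 0b10110010 ⊕ 0b00011010 = 0b10101000.

P1 = 0b01001011, P2 = 0b10101000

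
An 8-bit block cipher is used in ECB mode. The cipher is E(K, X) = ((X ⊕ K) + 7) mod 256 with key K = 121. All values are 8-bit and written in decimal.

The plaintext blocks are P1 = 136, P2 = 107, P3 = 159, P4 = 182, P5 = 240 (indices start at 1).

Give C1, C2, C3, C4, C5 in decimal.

C1 = 248, C2 = 25, C3 = 237, C4 = 214, C5 = 144

ECB encryption: C_i = E(K, P_i).
C1: E(K, 136) = 248.
C2: E(K, 107) = 25.
C3: E(K, 159) = 237.
C4: E(K, 182) = 214.
C5: E(K, 240) = 144.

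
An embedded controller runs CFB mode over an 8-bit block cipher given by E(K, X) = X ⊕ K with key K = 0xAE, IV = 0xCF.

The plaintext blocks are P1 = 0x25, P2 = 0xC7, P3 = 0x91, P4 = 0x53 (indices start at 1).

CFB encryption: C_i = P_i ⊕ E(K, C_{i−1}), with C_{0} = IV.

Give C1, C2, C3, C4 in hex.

C1 = 0x44, C2 = 0x2D, C3 = 0x12, C4 = 0xEF

C1: E(K, 0xCF) = 0x61; 0x25 ⊕ 0x61 = 0x44.
C2: E(K, 0x44) = 0xEA; 0xC7 ⊕ 0xEA = 0x2D.
C3: E(K, 0x2D) = 0x83; 0x91 ⊕ 0x83 = 0x12.
C4: E(K, 0x12) = 0xBC; 0x53 ⊕ 0xBC = 0xEF.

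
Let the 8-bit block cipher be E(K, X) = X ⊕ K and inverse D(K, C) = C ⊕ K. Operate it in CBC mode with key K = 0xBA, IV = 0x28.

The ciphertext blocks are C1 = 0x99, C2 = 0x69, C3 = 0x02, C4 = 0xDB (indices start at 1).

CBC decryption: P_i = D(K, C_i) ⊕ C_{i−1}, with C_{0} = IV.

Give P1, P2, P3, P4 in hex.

P1 = 0x0B, P2 = 0x4A, P3 = 0xD1, P4 = 0x63

P1: D(K, 0x99) = 0x23; 0x23 ⊕ 0x28 = 0x0B.
P2: D(K, 0x69) = 0xD3; 0xD3 ⊕ 0x99 = 0x4A.
P3: D(K, 0x02) = 0xB8; 0xB8 ⊕ 0x69 = 0xD1.
P4: D(K, 0xDB) = 0x61; 0x61 ⊕ 0x02 = 0x63.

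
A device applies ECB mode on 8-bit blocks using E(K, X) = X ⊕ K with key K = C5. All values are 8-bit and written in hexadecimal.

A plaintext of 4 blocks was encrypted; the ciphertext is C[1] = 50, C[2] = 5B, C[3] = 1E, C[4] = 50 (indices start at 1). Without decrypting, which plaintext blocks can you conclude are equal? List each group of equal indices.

P[1] = P[4]

ECB encrypts each block independently with the same key, so equal ciphertext blocks imply equal plaintext blocks.
C[1] = C[4] = 50, so P[1] = P[4].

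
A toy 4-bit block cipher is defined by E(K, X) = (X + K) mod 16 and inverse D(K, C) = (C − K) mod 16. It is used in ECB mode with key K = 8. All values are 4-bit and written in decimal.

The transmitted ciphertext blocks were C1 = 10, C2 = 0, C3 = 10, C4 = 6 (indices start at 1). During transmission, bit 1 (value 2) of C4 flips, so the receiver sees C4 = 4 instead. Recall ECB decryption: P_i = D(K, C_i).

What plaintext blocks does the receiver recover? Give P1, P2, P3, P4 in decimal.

P1 = 2, P2 = 8, P3 = 2, P4 = 12

Only C4 changed, to 4. In ECB, a change in C_i affects only P_i. Decrypting the received ciphertext:
P1: D(K, 10) = 2.
P2: D(K, 0) = 8.
P3: D(K, 10) = 2.
P4: D(K, 4) = 12.
Blocks that differ from the original plaintext: P4.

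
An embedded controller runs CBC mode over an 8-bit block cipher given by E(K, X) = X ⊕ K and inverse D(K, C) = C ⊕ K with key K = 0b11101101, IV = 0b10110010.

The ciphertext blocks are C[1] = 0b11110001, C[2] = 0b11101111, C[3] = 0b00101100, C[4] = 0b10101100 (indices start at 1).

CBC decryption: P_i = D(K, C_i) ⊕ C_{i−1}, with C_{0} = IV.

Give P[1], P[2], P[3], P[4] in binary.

P[1] = 0b10101110, P[2] = 0b11110011, P[3] = 0b00101110, P[4] = 0b01101101

P[1]: D(K, 0b11110001) = 0b00011100; 0b00011100 ⊕ 0b10110010 = 0b10101110.
P[2]: D(K, 0b11101111) = 0b00000010; 0b00000010 ⊕ 0b11110001 = 0b11110011.
P[3]: D(K, 0b00101100) = 0b11000001; 0b11000001 ⊕ 0b11101111 = 0b00101110.
P[4]: D(K, 0b10101100) = 0b01000001; 0b01000001 ⊕ 0b00101100 = 0b01101101.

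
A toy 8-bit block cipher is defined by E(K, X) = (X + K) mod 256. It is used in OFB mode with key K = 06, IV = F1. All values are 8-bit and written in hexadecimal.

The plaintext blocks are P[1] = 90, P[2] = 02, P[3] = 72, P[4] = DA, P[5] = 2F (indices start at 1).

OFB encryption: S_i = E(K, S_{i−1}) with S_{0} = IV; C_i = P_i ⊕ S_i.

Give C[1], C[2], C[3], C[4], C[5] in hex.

C[1] = 67, C[2] = FF, C[3] = 71, C[4] = D3, C[5] = 20

C[1]: S = E(K, F1) = F7; 90 ⊕ F7 = 67.
C[2]: S = E(K, F7) = FD; 02 ⊕ FD = FF.
C[3]: S = E(K, FD) = 03; 72 ⊕ 03 = 71.
C[4]: S = E(K, 03) = 09; DA ⊕ 09 = D3.
C[5]: S = E(K, 09) = 0F; 2F ⊕ 0F = 20.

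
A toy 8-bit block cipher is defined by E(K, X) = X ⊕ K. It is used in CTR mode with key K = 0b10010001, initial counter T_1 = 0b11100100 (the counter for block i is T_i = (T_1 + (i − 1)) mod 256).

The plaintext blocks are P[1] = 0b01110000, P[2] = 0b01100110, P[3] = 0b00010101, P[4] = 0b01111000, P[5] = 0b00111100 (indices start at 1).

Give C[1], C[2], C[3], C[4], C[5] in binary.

C[1] = 0b00000101, C[2] = 0b00010010, C[3] = 0b01100010, C[4] = 0b00001110, C[5] = 0b01000101

CTR encryption: S_i = E(K, T_i) where T_i is the counter for block i; C_i = P_i ⊕ S_i.
C[1]: T = 0b11100100, S = E(K, T) = 0b01110101; 0b01110000 ⊕ 0b01110101 = 0b00000101.
C[2]: T = 0b11100101, S = E(K, T) = 0b01110100; 0b01100110 ⊕ 0b01110100 = 0b00010010.
C[3]: T = 0b11100110, S = E(K, T) = 0b01110111; 0b00010101 ⊕ 0b01110111 = 0b01100010.
C[4]: T = 0b11100111, S = E(K, T) = 0b01110110; 0b01111000 ⊕ 0b01110110 = 0b00001110.
C[5]: T = 0b11101000, S = E(K, T) = 0b01111001; 0b00111100 ⊕ 0b01111001 = 0b01000101.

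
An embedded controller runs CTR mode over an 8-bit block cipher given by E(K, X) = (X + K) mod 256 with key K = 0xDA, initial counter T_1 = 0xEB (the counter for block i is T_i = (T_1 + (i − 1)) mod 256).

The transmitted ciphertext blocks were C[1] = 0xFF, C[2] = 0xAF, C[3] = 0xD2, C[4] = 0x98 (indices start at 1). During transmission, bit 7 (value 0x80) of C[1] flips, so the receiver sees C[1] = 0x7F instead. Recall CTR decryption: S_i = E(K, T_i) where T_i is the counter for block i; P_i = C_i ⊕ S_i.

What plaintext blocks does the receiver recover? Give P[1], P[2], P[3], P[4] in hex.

P[1] = 0xBA, P[2] = 0x69, P[3] = 0x15, P[4] = 0x50

Only C[1] changed, to 0x7F. In CTR, a change in C_i flips the same bit in P_i only; the keystream is unaffected. Decrypting the received ciphertext:
P[1]: T = 0xEB, S = E(K, T) = 0xC5; 0x7F ⊕ 0xC5 = 0xBA.
P[2]: T = 0xEC, S = E(K, T) = 0xC6; 0xAF ⊕ 0xC6 = 0x69.
P[3]: T = 0xED, S = E(K, T) = 0xC7; 0xD2 ⊕ 0xC7 = 0x15.
P[4]: T = 0xEE, S = E(K, T) = 0xC8; 0x98 ⊕ 0xC8 = 0x50.
Blocks that differ from the original plaintext: P[1].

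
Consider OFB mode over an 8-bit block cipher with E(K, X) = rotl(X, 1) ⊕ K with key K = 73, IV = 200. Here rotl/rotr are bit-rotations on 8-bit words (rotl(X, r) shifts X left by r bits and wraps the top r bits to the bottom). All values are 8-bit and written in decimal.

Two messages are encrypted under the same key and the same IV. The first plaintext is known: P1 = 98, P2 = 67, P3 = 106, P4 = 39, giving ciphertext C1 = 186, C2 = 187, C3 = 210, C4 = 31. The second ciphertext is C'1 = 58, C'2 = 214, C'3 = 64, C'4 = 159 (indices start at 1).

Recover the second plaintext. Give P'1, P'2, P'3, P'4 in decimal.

P'1 = 226, P'2 = 46, P'3 = 248, P'4 = 167

In OFB with a reused IV, both messages share the same keystream S_i, so C_i ⊕ C'_i = P_i ⊕ P'_i and thus P'_i = P_i ⊕ C_i ⊕ C'_i.
P'1: 98 ⊕ 186 ⊕ 58 = 226.
P'2: 67 ⊕ 187 ⊕ 214 = 46.
P'3: 106 ⊕ 210 ⊕ 64 = 248.
P'4: 39 ⊕ 31 ⊕ 159 = 167.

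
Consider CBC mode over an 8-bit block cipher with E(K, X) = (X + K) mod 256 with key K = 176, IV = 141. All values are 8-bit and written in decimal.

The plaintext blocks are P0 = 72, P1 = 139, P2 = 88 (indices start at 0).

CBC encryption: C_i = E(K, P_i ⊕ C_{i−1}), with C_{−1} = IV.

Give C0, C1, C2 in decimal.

C0: P0 ⊕ 141 = 197; E(K, 197) = 117.
C1: P1 ⊕ 117 = 254; E(K, 254) = 174.
C2: P2 ⊕ 174 = 246; E(K, 246) = 166.

C0 = 117, C1 = 174, C2 = 166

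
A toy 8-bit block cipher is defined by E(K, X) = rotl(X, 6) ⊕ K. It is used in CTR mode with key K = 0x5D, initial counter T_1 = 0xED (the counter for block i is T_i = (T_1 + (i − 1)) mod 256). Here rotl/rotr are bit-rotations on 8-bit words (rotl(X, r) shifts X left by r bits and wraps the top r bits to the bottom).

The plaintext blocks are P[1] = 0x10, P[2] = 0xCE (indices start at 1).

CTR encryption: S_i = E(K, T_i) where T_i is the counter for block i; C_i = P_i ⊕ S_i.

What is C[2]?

C[1]: T = 0xED, S = E(K, T) = 0x26; 0x10 ⊕ 0x26 = 0x36.
C[2]: T = 0xEE, S = E(K, T) = 0xE6; 0xCE ⊕ 0xE6 = 0x28.

C[2] = 0x28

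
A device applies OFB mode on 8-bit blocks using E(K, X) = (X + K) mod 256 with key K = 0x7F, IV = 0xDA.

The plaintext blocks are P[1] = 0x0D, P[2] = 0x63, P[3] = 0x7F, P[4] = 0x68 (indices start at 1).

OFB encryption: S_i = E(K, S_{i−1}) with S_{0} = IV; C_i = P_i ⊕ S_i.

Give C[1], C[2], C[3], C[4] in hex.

C[1]: S = E(K, 0xDA) = 0x59; 0x0D ⊕ 0x59 = 0x54.
C[2]: S = E(K, 0x59) = 0xD8; 0x63 ⊕ 0xD8 = 0xBB.
C[3]: S = E(K, 0xD8) = 0x57; 0x7F ⊕ 0x57 = 0x28.
C[4]: S = E(K, 0x57) = 0xD6; 0x68 ⊕ 0xD6 = 0xBE.

C[1] = 0x54, C[2] = 0xBB, C[3] = 0x28, C[4] = 0xBE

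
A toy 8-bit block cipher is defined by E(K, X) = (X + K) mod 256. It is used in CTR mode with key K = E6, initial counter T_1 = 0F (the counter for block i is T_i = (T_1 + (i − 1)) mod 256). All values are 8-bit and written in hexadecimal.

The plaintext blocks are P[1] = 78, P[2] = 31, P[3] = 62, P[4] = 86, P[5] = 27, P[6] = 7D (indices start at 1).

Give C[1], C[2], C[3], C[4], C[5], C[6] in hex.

CTR encryption: S_i = E(K, T_i) where T_i is the counter for block i; C_i = P_i ⊕ S_i.
C[1]: T = 0F, S = E(K, T) = F5; 78 ⊕ F5 = 8D.
C[2]: T = 10, S = E(K, T) = F6; 31 ⊕ F6 = C7.
C[3]: T = 11, S = E(K, T) = F7; 62 ⊕ F7 = 95.
C[4]: T = 12, S = E(K, T) = F8; 86 ⊕ F8 = 7E.
C[5]: T = 13, S = E(K, T) = F9; 27 ⊕ F9 = DE.
C[6]: T = 14, S = E(K, T) = FA; 7D ⊕ FA = 87.

C[1] = 8D, C[2] = C7, C[3] = 95, C[4] = 7E, C[5] = DE, C[6] = 87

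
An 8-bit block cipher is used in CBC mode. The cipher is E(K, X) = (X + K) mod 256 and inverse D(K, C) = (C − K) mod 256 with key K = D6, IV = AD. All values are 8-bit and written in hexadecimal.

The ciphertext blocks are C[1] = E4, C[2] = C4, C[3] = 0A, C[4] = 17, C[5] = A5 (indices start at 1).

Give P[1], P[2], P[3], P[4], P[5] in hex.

P[1] = A3, P[2] = 0A, P[3] = F0, P[4] = 4B, P[5] = D8

CBC decryption: P_i = D(K, C_i) ⊕ C_{i−1}, with C_{0} = IV.
P[1]: D(K, E4) = 0E; 0E ⊕ AD = A3.
P[2]: D(K, C4) = EE; EE ⊕ E4 = 0A.
P[3]: D(K, 0A) = 34; 34 ⊕ C4 = F0.
P[4]: D(K, 17) = 41; 41 ⊕ 0A = 4B.
P[5]: D(K, A5) = CF; CF ⊕ 17 = D8.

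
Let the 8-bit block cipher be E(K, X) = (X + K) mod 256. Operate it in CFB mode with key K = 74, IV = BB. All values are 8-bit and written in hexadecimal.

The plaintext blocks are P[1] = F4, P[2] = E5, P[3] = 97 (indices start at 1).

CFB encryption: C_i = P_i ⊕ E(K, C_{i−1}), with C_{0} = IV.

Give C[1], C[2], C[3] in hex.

C[1]: E(K, BB) = 2F; F4 ⊕ 2F = DB.
C[2]: E(K, DB) = 4F; E5 ⊕ 4F = AA.
C[3]: E(K, AA) = 1E; 97 ⊕ 1E = 89.

C[1] = DB, C[2] = AA, C[3] = 89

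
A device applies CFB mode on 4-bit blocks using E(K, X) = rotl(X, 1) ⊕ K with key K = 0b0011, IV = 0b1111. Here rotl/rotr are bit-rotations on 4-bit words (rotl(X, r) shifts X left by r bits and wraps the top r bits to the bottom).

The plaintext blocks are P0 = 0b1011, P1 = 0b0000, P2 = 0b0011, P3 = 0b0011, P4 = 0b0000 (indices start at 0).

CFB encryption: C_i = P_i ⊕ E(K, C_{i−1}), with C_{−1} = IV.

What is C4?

C4 = 0b1101

C0: E(K, 0b1111) = 0b1100; 0b1011 ⊕ 0b1100 = 0b0111.
C1: E(K, 0b0111) = 0b1101; 0b0000 ⊕ 0b1101 = 0b1101.
C2: E(K, 0b1101) = 0b1000; 0b0011 ⊕ 0b1000 = 0b1011.
C3: E(K, 0b1011) = 0b0100; 0b0011 ⊕ 0b0100 = 0b0111.
C4: E(K, 0b0111) = 0b1101; 0b0000 ⊕ 0b1101 = 0b1101.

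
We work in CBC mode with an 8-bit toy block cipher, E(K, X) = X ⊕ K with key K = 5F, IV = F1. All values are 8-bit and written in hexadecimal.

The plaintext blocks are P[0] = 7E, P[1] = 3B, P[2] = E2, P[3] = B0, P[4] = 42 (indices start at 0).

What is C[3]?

C[3] = E6

CBC encryption: C_i = E(K, P_i ⊕ C_{i−1}), with C_{−1} = IV.
C[0]: P[0] ⊕ F1 = 8F; E(K, 8F) = D0.
C[1]: P[1] ⊕ D0 = EB; E(K, EB) = B4.
C[2]: P[2] ⊕ B4 = 56; E(K, 56) = 09.
C[3]: P[3] ⊕ 09 = B9; E(K, B9) = E6.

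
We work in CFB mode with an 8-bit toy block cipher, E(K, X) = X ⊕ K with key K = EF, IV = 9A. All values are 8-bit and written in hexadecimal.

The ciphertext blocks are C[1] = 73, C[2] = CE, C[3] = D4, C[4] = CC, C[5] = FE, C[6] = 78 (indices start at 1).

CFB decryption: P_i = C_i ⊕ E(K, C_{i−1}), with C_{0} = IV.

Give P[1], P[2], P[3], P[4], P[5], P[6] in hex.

P[1] = 06, P[2] = 52, P[3] = F5, P[4] = F7, P[5] = DD, P[6] = 69

P[1]: E(K, 9A) = 75; 73 ⊕ 75 = 06.
P[2]: E(K, 73) = 9C; CE ⊕ 9C = 52.
P[3]: E(K, CE) = 21; D4 ⊕ 21 = F5.
P[4]: E(K, D4) = 3B; CC ⊕ 3B = F7.
P[5]: E(K, CC) = 23; FE ⊕ 23 = DD.
P[6]: E(K, FE) = 11; 78 ⊕ 11 = 69.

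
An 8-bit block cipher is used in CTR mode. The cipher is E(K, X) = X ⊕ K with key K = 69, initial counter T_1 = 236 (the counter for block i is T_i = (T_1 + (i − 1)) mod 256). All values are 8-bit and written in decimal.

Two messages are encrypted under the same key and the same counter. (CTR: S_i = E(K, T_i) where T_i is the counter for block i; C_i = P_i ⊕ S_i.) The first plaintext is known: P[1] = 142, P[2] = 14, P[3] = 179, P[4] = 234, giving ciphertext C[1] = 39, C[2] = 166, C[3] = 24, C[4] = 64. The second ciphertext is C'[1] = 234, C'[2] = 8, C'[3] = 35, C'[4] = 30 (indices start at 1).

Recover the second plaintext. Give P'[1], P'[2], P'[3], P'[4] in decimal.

In CTR with a reused counter, both messages share the same keystream S_i, so C_i ⊕ C'_i = P_i ⊕ P'_i and thus P'_i = P_i ⊕ C_i ⊕ C'_i.
P'[1]: 142 ⊕ 39 ⊕ 234 = 67.
P'[2]: 14 ⊕ 166 ⊕ 8 = 160.
P'[3]: 179 ⊕ 24 ⊕ 35 = 136.
P'[4]: 234 ⊕ 64 ⊕ 30 = 180.

P'[1] = 67, P'[2] = 160, P'[3] = 136, P'[4] = 180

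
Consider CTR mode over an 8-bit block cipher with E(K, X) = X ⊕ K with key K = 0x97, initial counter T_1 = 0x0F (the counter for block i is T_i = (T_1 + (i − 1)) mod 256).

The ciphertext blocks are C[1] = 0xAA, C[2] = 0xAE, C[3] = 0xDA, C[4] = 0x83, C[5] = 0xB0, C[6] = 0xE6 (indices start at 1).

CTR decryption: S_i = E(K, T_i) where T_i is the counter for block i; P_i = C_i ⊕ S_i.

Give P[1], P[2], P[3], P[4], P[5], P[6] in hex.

P[1]: T = 0x0F, S = E(K, T) = 0x98; 0xAA ⊕ 0x98 = 0x32.
P[2]: T = 0x10, S = E(K, T) = 0x87; 0xAE ⊕ 0x87 = 0x29.
P[3]: T = 0x11, S = E(K, T) = 0x86; 0xDA ⊕ 0x86 = 0x5C.
P[4]: T = 0x12, S = E(K, T) = 0x85; 0x83 ⊕ 0x85 = 0x06.
P[5]: T = 0x13, S = E(K, T) = 0x84; 0xB0 ⊕ 0x84 = 0x34.
P[6]: T = 0x14, S = E(K, T) = 0x83; 0xE6 ⊕ 0x83 = 0x65.

P[1] = 0x32, P[2] = 0x29, P[3] = 0x5C, P[4] = 0x06, P[5] = 0x34, P[6] = 0x65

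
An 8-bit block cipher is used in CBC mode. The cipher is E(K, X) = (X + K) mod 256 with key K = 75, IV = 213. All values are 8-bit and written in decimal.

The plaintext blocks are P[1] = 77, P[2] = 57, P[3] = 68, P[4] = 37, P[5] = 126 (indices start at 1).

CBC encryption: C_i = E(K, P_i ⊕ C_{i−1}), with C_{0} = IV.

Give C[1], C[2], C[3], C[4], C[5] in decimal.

C[1]: P[1] ⊕ 213 = 152; E(K, 152) = 227.
C[2]: P[2] ⊕ 227 = 218; E(K, 218) = 37.
C[3]: P[3] ⊕ 37 = 97; E(K, 97) = 172.
C[4]: P[4] ⊕ 172 = 137; E(K, 137) = 212.
C[5]: P[5] ⊕ 212 = 170; E(K, 170) = 245.

C[1] = 227, C[2] = 37, C[3] = 172, C[4] = 212, C[5] = 245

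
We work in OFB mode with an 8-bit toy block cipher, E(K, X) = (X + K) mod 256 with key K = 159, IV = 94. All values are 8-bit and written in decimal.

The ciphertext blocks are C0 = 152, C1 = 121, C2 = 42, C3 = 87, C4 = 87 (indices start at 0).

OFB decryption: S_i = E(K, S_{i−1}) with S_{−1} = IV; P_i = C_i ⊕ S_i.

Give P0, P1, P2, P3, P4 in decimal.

P0: S = E(K, 94) = 253; 152 ⊕ 253 = 101.
P1: S = E(K, 253) = 156; 121 ⊕ 156 = 229.
P2: S = E(K, 156) = 59; 42 ⊕ 59 = 17.
P3: S = E(K, 59) = 218; 87 ⊕ 218 = 141.
P4: S = E(K, 218) = 121; 87 ⊕ 121 = 46.

P0 = 101, P1 = 229, P2 = 17, P3 = 141, P4 = 46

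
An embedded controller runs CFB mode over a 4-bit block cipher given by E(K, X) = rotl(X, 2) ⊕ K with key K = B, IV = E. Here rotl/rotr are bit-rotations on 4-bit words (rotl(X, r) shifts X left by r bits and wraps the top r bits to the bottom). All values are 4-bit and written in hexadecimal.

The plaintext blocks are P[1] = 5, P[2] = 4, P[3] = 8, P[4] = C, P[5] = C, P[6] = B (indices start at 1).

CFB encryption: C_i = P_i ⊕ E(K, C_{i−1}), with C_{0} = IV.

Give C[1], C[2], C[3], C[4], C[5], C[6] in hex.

C[1] = 5, C[2] = A, C[3] = 9, C[4] = 1, C[5] = 3, C[6] = C

C[1]: E(K, E) = 0; 5 ⊕ 0 = 5.
C[2]: E(K, 5) = E; 4 ⊕ E = A.
C[3]: E(K, A) = 1; 8 ⊕ 1 = 9.
C[4]: E(K, 9) = D; C ⊕ D = 1.
C[5]: E(K, 1) = F; C ⊕ F = 3.
C[6]: E(K, 3) = 7; B ⊕ 7 = C.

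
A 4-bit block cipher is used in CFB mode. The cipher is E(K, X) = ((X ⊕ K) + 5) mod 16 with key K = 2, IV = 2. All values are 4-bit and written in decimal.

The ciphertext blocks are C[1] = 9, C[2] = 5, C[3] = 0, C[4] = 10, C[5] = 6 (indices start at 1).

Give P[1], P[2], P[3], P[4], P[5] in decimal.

P[1] = 12, P[2] = 5, P[3] = 12, P[4] = 13, P[5] = 11

CFB decryption: P_i = C_i ⊕ E(K, C_{i−1}), with C_{0} = IV.
P[1]: E(K, 2) = 5; 9 ⊕ 5 = 12.
P[2]: E(K, 9) = 0; 5 ⊕ 0 = 5.
P[3]: E(K, 5) = 12; 0 ⊕ 12 = 12.
P[4]: E(K, 0) = 7; 10 ⊕ 7 = 13.
P[5]: E(K, 10) = 13; 6 ⊕ 13 = 11.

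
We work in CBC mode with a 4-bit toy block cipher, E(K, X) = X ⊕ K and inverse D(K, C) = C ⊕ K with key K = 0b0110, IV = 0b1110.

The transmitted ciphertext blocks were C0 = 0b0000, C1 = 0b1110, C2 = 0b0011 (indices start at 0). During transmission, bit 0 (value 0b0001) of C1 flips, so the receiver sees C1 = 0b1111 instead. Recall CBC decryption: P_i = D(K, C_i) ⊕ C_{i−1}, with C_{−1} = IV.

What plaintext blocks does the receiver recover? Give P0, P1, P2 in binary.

P0 = 0b1000, P1 = 0b1001, P2 = 0b1010

Only C1 changed, to 0b1111. In CBC, a change in C_i garbles P_i and flips the same bit in P_{i+1}. Decrypting the received ciphertext:
P0: D(K, 0b0000) = 0b0110; 0b0110 ⊕ 0b1110 = 0b1000.
P1: D(K, 0b1111) = 0b1001; 0b1001 ⊕ 0b0000 = 0b1001.
P2: D(K, 0b0011) = 0b0101; 0b0101 ⊕ 0b1111 = 0b1010.
Blocks that differ from the original plaintext: P1, P2.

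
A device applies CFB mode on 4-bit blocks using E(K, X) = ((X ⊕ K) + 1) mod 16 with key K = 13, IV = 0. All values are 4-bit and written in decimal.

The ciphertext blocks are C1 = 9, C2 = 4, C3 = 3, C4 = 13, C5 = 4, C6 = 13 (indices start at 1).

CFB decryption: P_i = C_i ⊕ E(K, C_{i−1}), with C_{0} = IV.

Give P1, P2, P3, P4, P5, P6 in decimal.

P1: E(K, 0) = 14; 9 ⊕ 14 = 7.
P2: E(K, 9) = 5; 4 ⊕ 5 = 1.
P3: E(K, 4) = 10; 3 ⊕ 10 = 9.
P4: E(K, 3) = 15; 13 ⊕ 15 = 2.
P5: E(K, 13) = 1; 4 ⊕ 1 = 5.
P6: E(K, 4) = 10; 13 ⊕ 10 = 7.

P1 = 7, P2 = 1, P3 = 9, P4 = 2, P5 = 5, P6 = 7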